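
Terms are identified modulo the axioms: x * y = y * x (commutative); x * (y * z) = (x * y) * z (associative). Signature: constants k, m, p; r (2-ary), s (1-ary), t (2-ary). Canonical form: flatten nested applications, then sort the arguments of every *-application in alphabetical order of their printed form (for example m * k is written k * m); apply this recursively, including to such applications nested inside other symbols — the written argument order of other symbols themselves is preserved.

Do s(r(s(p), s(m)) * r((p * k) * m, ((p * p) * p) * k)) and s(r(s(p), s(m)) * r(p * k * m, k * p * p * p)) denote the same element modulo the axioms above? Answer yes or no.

Left:  s(r(s(p), s(m)) * r((p * k) * m, ((p * p) * p) * k))
  Focus inside:  r(s(p), s(m)) * r((p * k) * m, ((p * p) * p) * k)
  Canonicalize subterm:  r((p * k) * m, ((p * p) * p) * k)  →  r(k * m * p, k * p * p * p)
  Order the arguments:  r(k * m * p, k * p * p * p) * r(s(p), s(m))
  Put back:  s(r(k * m * p, k * p * p * p) * r(s(p), s(m)))
Right:  s(r(s(p), s(m)) * r(p * k * m, k * p * p * p))
  Work inside:  r(s(p), s(m)) * r(p * k * m, k * p * p * p)
  Simplify inside:  r(p * k * m, k * p * p * p)  →  r(k * m * p, k * p * p * p)
  Sort arguments:  r(k * m * p, k * p * p * p) * r(s(p), s(m))
  Reassemble:  s(r(k * m * p, k * p * p * p) * r(s(p), s(m)))

Answer: yes — both canonical forms are s(r(k * m * p, k * p * p * p) * r(s(p), s(m)))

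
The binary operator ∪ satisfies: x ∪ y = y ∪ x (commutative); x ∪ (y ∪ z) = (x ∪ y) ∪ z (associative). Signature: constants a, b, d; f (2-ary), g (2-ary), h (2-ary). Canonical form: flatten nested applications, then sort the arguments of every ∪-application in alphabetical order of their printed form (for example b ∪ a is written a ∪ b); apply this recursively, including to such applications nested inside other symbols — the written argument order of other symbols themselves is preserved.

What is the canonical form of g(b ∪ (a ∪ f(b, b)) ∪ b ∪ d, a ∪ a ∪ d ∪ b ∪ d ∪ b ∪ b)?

Answer: g(a ∪ b ∪ b ∪ d ∪ f(b, b), a ∪ a ∪ b ∪ b ∪ b ∪ d ∪ d)

Derivation:
Work inside:  b ∪ (a ∪ f(b, b)) ∪ b ∪ d
Flatten:  b ∪ a ∪ f(b, b) ∪ b ∪ d
Sort arguments:  a ∪ b ∪ b ∪ d ∪ f(b, b)
Rebuild:  g(a ∪ b ∪ b ∪ d ∪ f(b, b), a ∪ a ∪ b ∪ b ∪ b ∪ d ∪ d)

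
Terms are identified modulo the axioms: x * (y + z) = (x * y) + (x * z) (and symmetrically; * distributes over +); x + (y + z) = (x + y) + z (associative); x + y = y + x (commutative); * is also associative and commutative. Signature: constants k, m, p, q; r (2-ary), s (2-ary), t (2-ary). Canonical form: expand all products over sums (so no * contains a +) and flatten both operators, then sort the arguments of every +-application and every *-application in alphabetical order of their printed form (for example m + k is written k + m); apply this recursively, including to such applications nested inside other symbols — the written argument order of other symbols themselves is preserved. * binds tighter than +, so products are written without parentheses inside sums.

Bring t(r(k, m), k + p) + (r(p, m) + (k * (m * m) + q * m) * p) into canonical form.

Answer: k * m * m * p + m * p * q + r(p, m) + t(r(k, m), k + p)

Derivation:
Distribute:  t(r(k, m), k + p) + r(p, m) + k * m * m * p + m * p * q
Sort arguments:  k * m * m * p + m * p * q + r(p, m) + t(r(k, m), k + p)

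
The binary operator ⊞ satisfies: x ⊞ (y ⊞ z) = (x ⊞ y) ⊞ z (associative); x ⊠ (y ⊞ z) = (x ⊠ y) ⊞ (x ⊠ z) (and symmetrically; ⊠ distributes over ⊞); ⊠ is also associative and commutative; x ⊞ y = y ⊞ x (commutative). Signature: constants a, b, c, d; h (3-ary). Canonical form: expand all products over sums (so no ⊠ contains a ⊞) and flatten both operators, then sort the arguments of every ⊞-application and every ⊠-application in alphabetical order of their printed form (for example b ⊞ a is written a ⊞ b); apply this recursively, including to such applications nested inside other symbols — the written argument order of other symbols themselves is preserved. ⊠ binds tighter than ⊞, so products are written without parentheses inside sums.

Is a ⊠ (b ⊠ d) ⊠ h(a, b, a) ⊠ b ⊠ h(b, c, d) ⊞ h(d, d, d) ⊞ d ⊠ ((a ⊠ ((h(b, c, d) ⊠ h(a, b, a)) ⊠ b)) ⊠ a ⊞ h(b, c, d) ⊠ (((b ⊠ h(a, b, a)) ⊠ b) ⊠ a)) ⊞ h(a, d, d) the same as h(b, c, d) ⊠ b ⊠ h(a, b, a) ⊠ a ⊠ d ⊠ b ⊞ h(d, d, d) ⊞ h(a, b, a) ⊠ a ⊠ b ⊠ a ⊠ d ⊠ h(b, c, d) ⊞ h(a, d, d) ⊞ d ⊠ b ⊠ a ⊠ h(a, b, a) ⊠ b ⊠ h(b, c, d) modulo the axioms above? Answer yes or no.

Answer: yes — both canonical forms are a ⊠ a ⊠ b ⊠ d ⊠ h(a, b, a) ⊠ h(b, c, d) ⊞ a ⊠ b ⊠ b ⊠ d ⊠ h(a, b, a) ⊠ h(b, c, d) ⊞ a ⊠ b ⊠ b ⊠ d ⊠ h(a, b, a) ⊠ h(b, c, d) ⊞ h(a, d, d) ⊞ h(d, d, d)

Derivation:
Left:  a ⊠ (b ⊠ d) ⊠ h(a, b, a) ⊠ b ⊠ h(b, c, d) ⊞ h(d, d, d) ⊞ d ⊠ ((a ⊠ ((h(b, c, d) ⊠ h(a, b, a)) ⊠ b)) ⊠ a ⊞ h(b, c, d) ⊠ (((b ⊠ h(a, b, a)) ⊠ b) ⊠ a)) ⊞ h(a, d, d)
  Expand:  a ⊠ b ⊠ b ⊠ d ⊠ h(a, b, a) ⊠ h(b, c, d) ⊞ h(d, d, d) ⊞ a ⊠ a ⊠ b ⊠ d ⊠ h(a, b, a) ⊠ h(b, c, d) ⊞ a ⊠ b ⊠ b ⊠ d ⊠ h(a, b, a) ⊠ h(b, c, d) ⊞ h(a, d, d)
  Order the arguments:  a ⊠ a ⊠ b ⊠ d ⊠ h(a, b, a) ⊠ h(b, c, d) ⊞ a ⊠ b ⊠ b ⊠ d ⊠ h(a, b, a) ⊠ h(b, c, d) ⊞ a ⊠ b ⊠ b ⊠ d ⊠ h(a, b, a) ⊠ h(b, c, d) ⊞ h(a, d, d) ⊞ h(d, d, d)
Right:  h(b, c, d) ⊠ b ⊠ h(a, b, a) ⊠ a ⊠ d ⊠ b ⊞ h(d, d, d) ⊞ h(a, b, a) ⊠ a ⊠ b ⊠ a ⊠ d ⊠ h(b, c, d) ⊞ h(a, d, d) ⊞ d ⊠ b ⊠ a ⊠ h(a, b, a) ⊠ b ⊠ h(b, c, d)
  Merge nested applications:  a ⊠ b ⊠ b ⊠ d ⊠ h(a, b, a) ⊠ h(b, c, d) ⊞ h(d, d, d) ⊞ a ⊠ a ⊠ b ⊠ d ⊠ h(a, b, a) ⊠ h(b, c, d) ⊞ h(a, d, d) ⊞ a ⊠ b ⊠ b ⊠ d ⊠ h(a, b, a) ⊠ h(b, c, d)
  Sort arguments:  a ⊠ a ⊠ b ⊠ d ⊠ h(a, b, a) ⊠ h(b, c, d) ⊞ a ⊠ b ⊠ b ⊠ d ⊠ h(a, b, a) ⊠ h(b, c, d) ⊞ a ⊠ b ⊠ b ⊠ d ⊠ h(a, b, a) ⊠ h(b, c, d) ⊞ h(a, d, d) ⊞ h(d, d, d)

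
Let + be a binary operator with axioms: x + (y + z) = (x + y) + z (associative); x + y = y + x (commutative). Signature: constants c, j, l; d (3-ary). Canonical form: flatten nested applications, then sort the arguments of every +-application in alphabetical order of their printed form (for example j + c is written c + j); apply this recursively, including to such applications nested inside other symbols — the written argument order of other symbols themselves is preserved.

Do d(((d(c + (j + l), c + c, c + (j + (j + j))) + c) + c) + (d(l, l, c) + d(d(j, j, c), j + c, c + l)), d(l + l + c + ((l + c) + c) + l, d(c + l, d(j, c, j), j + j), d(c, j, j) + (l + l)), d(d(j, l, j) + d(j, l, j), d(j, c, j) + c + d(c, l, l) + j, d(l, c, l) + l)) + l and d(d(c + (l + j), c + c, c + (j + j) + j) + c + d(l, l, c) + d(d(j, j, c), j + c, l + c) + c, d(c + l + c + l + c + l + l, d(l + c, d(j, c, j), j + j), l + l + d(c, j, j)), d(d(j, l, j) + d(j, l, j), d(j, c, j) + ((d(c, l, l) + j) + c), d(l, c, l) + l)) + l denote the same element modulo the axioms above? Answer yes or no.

Answer: yes — both canonical forms are d(c + c + d(c + j + l, c + c, c + j + j + j) + d(d(j, j, c), c + j, c + l) + d(l, l, c), d(c + c + c + l + l + l + l, d(c + l, d(j, c, j), j + j), d(c, j, j) + l + l), d(d(j, l, j) + d(j, l, j), c + d(c, l, l) + d(j, c, j) + j, d(l, c, l) + l)) + l

Derivation:
Left:  d(((d(c + (j + l), c + c, c + (j + (j + j))) + c) + c) + (d(l, l, c) + d(d(j, j, c), j + c, c + l)), d(l + l + c + ((l + c) + c) + l, d(c + l, d(j, c, j), j + j), d(c, j, j) + (l + l)), d(d(j, l, j) + d(j, l, j), d(j, c, j) + c + d(c, l, l) + j, d(l, c, l) + l)) + l
  Inside:  d(((d(c + (j + l), c + c, c + (j + (j + j))) + c) + c) + (d(l, l, c) + d(d(j, j, c), j + c, c + l)), d(l + l + c + ((l + c) + c) + l, d(c + l, d(j, c, j), j + j), d(c, j, j) + (l + l)), d(d(j, l, j) + d(j, l, j), d(j, c, j) + c + d(c, l, l) + j, d(l, c, l) + l))  →  d(c + c + d(c + j + l, c + c, c + j + j + j) + d(d(j, j, c), c + j, c + l) + d(l, l, c), d(c + c + c + l + l + l + l, d(c + l, d(j, c, j), j + j), d(c, j, j) + l + l), d(d(j, l, j) + d(j, l, j), c + d(c, l, l) + d(j, c, j) + j, d(l, c, l) + l))
  Sort arguments:  d(c + c + d(c + j + l, c + c, c + j + j + j) + d(d(j, j, c), c + j, c + l) + d(l, l, c), d(c + c + c + l + l + l + l, d(c + l, d(j, c, j), j + j), d(c, j, j) + l + l), d(d(j, l, j) + d(j, l, j), c + d(c, l, l) + d(j, c, j) + j, d(l, c, l) + l)) + l
Right:  d(d(c + (l + j), c + c, c + (j + j) + j) + c + d(l, l, c) + d(d(j, j, c), j + c, l + c) + c, d(c + l + c + l + c + l + l, d(l + c, d(j, c, j), j + j), l + l + d(c, j, j)), d(d(j, l, j) + d(j, l, j), d(j, c, j) + ((d(c, l, l) + j) + c), d(l, c, l) + l)) + l
  Inside:  d(d(c + (l + j), c + c, c + (j + j) + j) + c + d(l, l, c) + d(d(j, j, c), j + c, l + c) + c, d(c + l + c + l + c + l + l, d(l + c, d(j, c, j), j + j), l + l + d(c, j, j)), d(d(j, l, j) + d(j, l, j), d(j, c, j) + ((d(c, l, l) + j) + c), d(l, c, l) + l))  →  d(c + c + d(c + j + l, c + c, c + j + j + j) + d(d(j, j, c), c + j, c + l) + d(l, l, c), d(c + c + c + l + l + l + l, d(c + l, d(j, c, j), j + j), d(c, j, j) + l + l), d(d(j, l, j) + d(j, l, j), c + d(c, l, l) + d(j, c, j) + j, d(l, c, l) + l))
  Sort arguments:  d(c + c + d(c + j + l, c + c, c + j + j + j) + d(d(j, j, c), c + j, c + l) + d(l, l, c), d(c + c + c + l + l + l + l, d(c + l, d(j, c, j), j + j), d(c, j, j) + l + l), d(d(j, l, j) + d(j, l, j), c + d(c, l, l) + d(j, c, j) + j, d(l, c, l) + l)) + l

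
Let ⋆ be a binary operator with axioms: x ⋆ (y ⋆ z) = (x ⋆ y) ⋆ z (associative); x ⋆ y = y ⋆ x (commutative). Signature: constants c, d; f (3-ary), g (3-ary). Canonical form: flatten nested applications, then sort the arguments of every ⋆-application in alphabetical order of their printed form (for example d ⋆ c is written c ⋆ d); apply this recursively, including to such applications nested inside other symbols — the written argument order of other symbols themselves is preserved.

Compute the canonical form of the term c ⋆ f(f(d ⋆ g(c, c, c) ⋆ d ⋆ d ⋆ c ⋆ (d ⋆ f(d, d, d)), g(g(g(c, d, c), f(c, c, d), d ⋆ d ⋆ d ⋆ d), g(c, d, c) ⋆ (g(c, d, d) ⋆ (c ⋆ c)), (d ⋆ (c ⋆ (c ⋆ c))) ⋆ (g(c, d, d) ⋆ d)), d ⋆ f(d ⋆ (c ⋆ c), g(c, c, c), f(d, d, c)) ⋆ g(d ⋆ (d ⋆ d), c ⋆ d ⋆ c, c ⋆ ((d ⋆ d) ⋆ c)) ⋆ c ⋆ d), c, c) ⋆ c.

Simplify inside:  f(f(d ⋆ g(c, c, c) ⋆ d ⋆ d ⋆ c ⋆ (d ⋆ f(d, d, d)), g(g(g(c, d, c), f(c, c, d), d ⋆ d ⋆ d ⋆ d), g(c, d, c) ⋆ (g(c, d, d) ⋆ (c ⋆ c)), (d ⋆ (c ⋆ (c ⋆ c))) ⋆ (g(c, d, d) ⋆ d)), d ⋆ f(d ⋆ (c ⋆ c), g(c, c, c), f(d, d, c)) ⋆ g(d ⋆ (d ⋆ d), c ⋆ d ⋆ c, c ⋆ ((d ⋆ d) ⋆ c)) ⋆ c ⋆ d), c, c)  →  f(f(c ⋆ d ⋆ d ⋆ d ⋆ d ⋆ f(d, d, d) ⋆ g(c, c, c), g(g(g(c, d, c), f(c, c, d), d ⋆ d ⋆ d ⋆ d), c ⋆ c ⋆ g(c, d, c) ⋆ g(c, d, d), c ⋆ c ⋆ c ⋆ d ⋆ d ⋆ g(c, d, d)), c ⋆ d ⋆ d ⋆ f(c ⋆ c ⋆ d, g(c, c, c), f(d, d, c)) ⋆ g(d ⋆ d ⋆ d, c ⋆ c ⋆ d, c ⋆ c ⋆ d ⋆ d)), c, c)
Order the arguments:  c ⋆ c ⋆ f(f(c ⋆ d ⋆ d ⋆ d ⋆ d ⋆ f(d, d, d) ⋆ g(c, c, c), g(g(g(c, d, c), f(c, c, d), d ⋆ d ⋆ d ⋆ d), c ⋆ c ⋆ g(c, d, c) ⋆ g(c, d, d), c ⋆ c ⋆ c ⋆ d ⋆ d ⋆ g(c, d, d)), c ⋆ d ⋆ d ⋆ f(c ⋆ c ⋆ d, g(c, c, c), f(d, d, c)) ⋆ g(d ⋆ d ⋆ d, c ⋆ c ⋆ d, c ⋆ c ⋆ d ⋆ d)), c, c)

Answer: c ⋆ c ⋆ f(f(c ⋆ d ⋆ d ⋆ d ⋆ d ⋆ f(d, d, d) ⋆ g(c, c, c), g(g(g(c, d, c), f(c, c, d), d ⋆ d ⋆ d ⋆ d), c ⋆ c ⋆ g(c, d, c) ⋆ g(c, d, d), c ⋆ c ⋆ c ⋆ d ⋆ d ⋆ g(c, d, d)), c ⋆ d ⋆ d ⋆ f(c ⋆ c ⋆ d, g(c, c, c), f(d, d, c)) ⋆ g(d ⋆ d ⋆ d, c ⋆ c ⋆ d, c ⋆ c ⋆ d ⋆ d)), c, c)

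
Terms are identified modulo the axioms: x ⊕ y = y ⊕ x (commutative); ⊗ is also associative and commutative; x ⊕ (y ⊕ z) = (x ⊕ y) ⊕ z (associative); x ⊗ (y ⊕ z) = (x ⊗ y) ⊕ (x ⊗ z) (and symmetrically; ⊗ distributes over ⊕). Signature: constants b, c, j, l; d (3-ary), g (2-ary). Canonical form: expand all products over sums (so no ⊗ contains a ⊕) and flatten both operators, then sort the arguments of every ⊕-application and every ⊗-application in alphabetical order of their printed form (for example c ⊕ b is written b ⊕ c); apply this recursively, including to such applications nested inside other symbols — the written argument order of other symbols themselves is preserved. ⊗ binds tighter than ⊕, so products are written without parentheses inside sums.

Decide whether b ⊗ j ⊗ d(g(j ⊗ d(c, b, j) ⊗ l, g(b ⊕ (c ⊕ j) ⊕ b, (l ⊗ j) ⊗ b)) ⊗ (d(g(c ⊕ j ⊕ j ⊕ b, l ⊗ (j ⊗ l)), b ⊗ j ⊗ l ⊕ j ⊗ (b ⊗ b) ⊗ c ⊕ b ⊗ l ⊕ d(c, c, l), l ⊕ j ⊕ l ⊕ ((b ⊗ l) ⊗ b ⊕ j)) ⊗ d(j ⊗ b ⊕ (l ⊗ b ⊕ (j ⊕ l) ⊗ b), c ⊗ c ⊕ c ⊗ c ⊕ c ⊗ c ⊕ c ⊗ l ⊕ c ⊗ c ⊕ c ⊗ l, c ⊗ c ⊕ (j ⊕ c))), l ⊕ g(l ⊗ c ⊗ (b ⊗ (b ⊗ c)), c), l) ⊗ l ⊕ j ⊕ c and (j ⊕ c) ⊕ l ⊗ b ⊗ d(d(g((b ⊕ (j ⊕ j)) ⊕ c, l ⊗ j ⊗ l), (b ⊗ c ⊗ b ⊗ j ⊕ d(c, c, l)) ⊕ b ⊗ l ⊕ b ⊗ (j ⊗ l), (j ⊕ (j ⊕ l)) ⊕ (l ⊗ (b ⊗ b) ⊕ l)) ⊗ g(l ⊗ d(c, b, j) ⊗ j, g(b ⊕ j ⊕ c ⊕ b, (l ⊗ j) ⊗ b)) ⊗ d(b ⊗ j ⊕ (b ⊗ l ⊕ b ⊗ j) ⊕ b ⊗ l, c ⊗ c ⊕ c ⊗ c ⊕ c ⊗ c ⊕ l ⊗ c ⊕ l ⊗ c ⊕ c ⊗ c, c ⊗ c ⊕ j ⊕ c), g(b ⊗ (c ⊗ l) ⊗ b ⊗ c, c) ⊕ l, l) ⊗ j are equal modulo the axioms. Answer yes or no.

Answer: yes — both canonical forms are b ⊗ d(d(b ⊗ j ⊕ b ⊗ j ⊕ b ⊗ l ⊕ b ⊗ l, c ⊗ c ⊕ c ⊗ c ⊕ c ⊗ c ⊕ c ⊗ c ⊕ c ⊗ l ⊕ c ⊗ l, c ⊕ c ⊗ c ⊕ j) ⊗ d(g(b ⊕ c ⊕ j ⊕ j, j ⊗ l ⊗ l), b ⊗ b ⊗ c ⊗ j ⊕ b ⊗ j ⊗ l ⊕ b ⊗ l ⊕ d(c, c, l), b ⊗ b ⊗ l ⊕ j ⊕ j ⊕ l ⊕ l) ⊗ g(d(c, b, j) ⊗ j ⊗ l, g(b ⊕ b ⊕ c ⊕ j, b ⊗ j ⊗ l)), g(b ⊗ b ⊗ c ⊗ c ⊗ l, c) ⊕ l, l) ⊗ j ⊗ l ⊕ c ⊕ j

Derivation:
Left:  b ⊗ j ⊗ d(g(j ⊗ d(c, b, j) ⊗ l, g(b ⊕ (c ⊕ j) ⊕ b, (l ⊗ j) ⊗ b)) ⊗ (d(g(c ⊕ j ⊕ j ⊕ b, l ⊗ (j ⊗ l)), b ⊗ j ⊗ l ⊕ j ⊗ (b ⊗ b) ⊗ c ⊕ b ⊗ l ⊕ d(c, c, l), l ⊕ j ⊕ l ⊕ ((b ⊗ l) ⊗ b ⊕ j)) ⊗ d(j ⊗ b ⊕ (l ⊗ b ⊕ (j ⊕ l) ⊗ b), c ⊗ c ⊕ c ⊗ c ⊕ c ⊗ c ⊕ c ⊗ l ⊕ c ⊗ c ⊕ c ⊗ l, c ⊗ c ⊕ (j ⊕ c))), l ⊕ g(l ⊗ c ⊗ (b ⊗ (b ⊗ c)), c), l) ⊗ l ⊕ j ⊕ c
  Expand products over sums:  b ⊗ d(d(b ⊗ j ⊕ b ⊗ j ⊕ b ⊗ l ⊕ b ⊗ l, c ⊗ c ⊕ c ⊗ c ⊕ c ⊗ c ⊕ c ⊗ c ⊕ c ⊗ l ⊕ c ⊗ l, c ⊕ c ⊗ c ⊕ j) ⊗ d(g(b ⊕ c ⊕ j ⊕ j, j ⊗ l ⊗ l), b ⊗ b ⊗ c ⊗ j ⊕ b ⊗ j ⊗ l ⊕ b ⊗ l ⊕ d(c, c, l), b ⊗ b ⊗ l ⊕ j ⊕ j ⊕ l ⊕ l) ⊗ g(d(c, b, j) ⊗ j ⊗ l, g(b ⊕ b ⊕ c ⊕ j, b ⊗ j ⊗ l)), g(b ⊗ b ⊗ c ⊗ c ⊗ l, c) ⊕ l, l) ⊗ j ⊗ l ⊕ j ⊕ c
  Order the arguments:  b ⊗ d(d(b ⊗ j ⊕ b ⊗ j ⊕ b ⊗ l ⊕ b ⊗ l, c ⊗ c ⊕ c ⊗ c ⊕ c ⊗ c ⊕ c ⊗ c ⊕ c ⊗ l ⊕ c ⊗ l, c ⊕ c ⊗ c ⊕ j) ⊗ d(g(b ⊕ c ⊕ j ⊕ j, j ⊗ l ⊗ l), b ⊗ b ⊗ c ⊗ j ⊕ b ⊗ j ⊗ l ⊕ b ⊗ l ⊕ d(c, c, l), b ⊗ b ⊗ l ⊕ j ⊕ j ⊕ l ⊕ l) ⊗ g(d(c, b, j) ⊗ j ⊗ l, g(b ⊕ b ⊕ c ⊕ j, b ⊗ j ⊗ l)), g(b ⊗ b ⊗ c ⊗ c ⊗ l, c) ⊕ l, l) ⊗ j ⊗ l ⊕ c ⊕ j
Right:  (j ⊕ c) ⊕ l ⊗ b ⊗ d(d(g((b ⊕ (j ⊕ j)) ⊕ c, l ⊗ j ⊗ l), (b ⊗ c ⊗ b ⊗ j ⊕ d(c, c, l)) ⊕ b ⊗ l ⊕ b ⊗ (j ⊗ l), (j ⊕ (j ⊕ l)) ⊕ (l ⊗ (b ⊗ b) ⊕ l)) ⊗ g(l ⊗ d(c, b, j) ⊗ j, g(b ⊕ j ⊕ c ⊕ b, (l ⊗ j) ⊗ b)) ⊗ d(b ⊗ j ⊕ (b ⊗ l ⊕ b ⊗ j) ⊕ b ⊗ l, c ⊗ c ⊕ c ⊗ c ⊕ c ⊗ c ⊕ l ⊗ c ⊕ l ⊗ c ⊕ c ⊗ c, c ⊗ c ⊕ j ⊕ c), g(b ⊗ (c ⊗ l) ⊗ b ⊗ c, c) ⊕ l, l) ⊗ j
  Un-nest:  j ⊕ c ⊕ b ⊗ d(d(b ⊗ j ⊕ b ⊗ j ⊕ b ⊗ l ⊕ b ⊗ l, c ⊗ c ⊕ c ⊗ c ⊕ c ⊗ c ⊕ c ⊗ c ⊕ c ⊗ l ⊕ c ⊗ l, c ⊕ c ⊗ c ⊕ j) ⊗ d(g(b ⊕ c ⊕ j ⊕ j, j ⊗ l ⊗ l), b ⊗ b ⊗ c ⊗ j ⊕ b ⊗ j ⊗ l ⊕ b ⊗ l ⊕ d(c, c, l), b ⊗ b ⊗ l ⊕ j ⊕ j ⊕ l ⊕ l) ⊗ g(d(c, b, j) ⊗ j ⊗ l, g(b ⊕ b ⊕ c ⊕ j, b ⊗ j ⊗ l)), g(b ⊗ b ⊗ c ⊗ c ⊗ l, c) ⊕ l, l) ⊗ j ⊗ l
  Sort:  b ⊗ d(d(b ⊗ j ⊕ b ⊗ j ⊕ b ⊗ l ⊕ b ⊗ l, c ⊗ c ⊕ c ⊗ c ⊕ c ⊗ c ⊕ c ⊗ c ⊕ c ⊗ l ⊕ c ⊗ l, c ⊕ c ⊗ c ⊕ j) ⊗ d(g(b ⊕ c ⊕ j ⊕ j, j ⊗ l ⊗ l), b ⊗ b ⊗ c ⊗ j ⊕ b ⊗ j ⊗ l ⊕ b ⊗ l ⊕ d(c, c, l), b ⊗ b ⊗ l ⊕ j ⊕ j ⊕ l ⊕ l) ⊗ g(d(c, b, j) ⊗ j ⊗ l, g(b ⊕ b ⊕ c ⊕ j, b ⊗ j ⊗ l)), g(b ⊗ b ⊗ c ⊗ c ⊗ l, c) ⊕ l, l) ⊗ j ⊗ l ⊕ c ⊕ j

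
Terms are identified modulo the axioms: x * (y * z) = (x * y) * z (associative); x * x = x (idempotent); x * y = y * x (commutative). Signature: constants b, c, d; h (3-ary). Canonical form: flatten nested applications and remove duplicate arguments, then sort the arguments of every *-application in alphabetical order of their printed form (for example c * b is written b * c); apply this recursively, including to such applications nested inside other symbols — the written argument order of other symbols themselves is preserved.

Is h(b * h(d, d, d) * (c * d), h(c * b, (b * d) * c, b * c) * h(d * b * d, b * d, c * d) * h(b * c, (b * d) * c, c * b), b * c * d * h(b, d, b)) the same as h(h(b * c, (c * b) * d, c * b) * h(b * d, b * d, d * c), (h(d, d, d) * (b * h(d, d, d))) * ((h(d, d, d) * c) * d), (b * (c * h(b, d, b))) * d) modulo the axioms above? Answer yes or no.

Answer: no — h(b * c * d * h(d, d, d), h(b * c, b * c * d, b * c) * h(b * d, b * d, c * d), b * c * d * h(b, d, b)) vs h(h(b * c, b * c * d, b * c) * h(b * d, b * d, c * d), b * c * d * h(d, d, d), b * c * d * h(b, d, b))

Derivation:
Left:  h(b * h(d, d, d) * (c * d), h(c * b, (b * d) * c, b * c) * h(d * b * d, b * d, c * d) * h(b * c, (b * d) * c, c * b), b * c * d * h(b, d, b))
  Descend into:  h(c * b, (b * d) * c, b * c) * h(d * b * d, b * d, c * d) * h(b * c, (b * d) * c, c * b)
  Inside:  h(c * b, (b * d) * c, b * c)  →  h(b * c, b * c * d, b * c)
  Canonicalize subterm:  h(d * b * d, b * d, c * d)  →  h(b * d, b * d, c * d)
  Canonicalize subterm:  h(b * c, (b * d) * c, c * b)  →  h(b * c, b * c * d, b * c)
  Drop duplicates:  drop duplicate h(b * c, b * c * d, b * c)
  Order the arguments:  h(b * c, b * c * d, b * c) * h(b * d, b * d, c * d)
  Put back:  h(b * c * d * h(d, d, d), h(b * c, b * c * d, b * c) * h(b * d, b * d, c * d), b * c * d * h(b, d, b))
Right:  h(h(b * c, (c * b) * d, c * b) * h(b * d, b * d, d * c), (h(d, d, d) * (b * h(d, d, d))) * ((h(d, d, d) * c) * d), (b * (c * h(b, d, b))) * d)
  Work inside:  h(b * c, (c * b) * d, c * b) * h(b * d, b * d, d * c)
  Inside:  h(b * c, (c * b) * d, c * b)  →  h(b * c, b * c * d, b * c)
  Canonicalize subterm:  h(b * d, b * d, d * c)  →  h(b * d, b * d, c * d)
  Sort arguments:  h(b * c, b * c * d, b * c) * h(b * d, b * d, c * d)
  Put back:  h(h(b * c, b * c * d, b * c) * h(b * d, b * d, c * d), b * c * d * h(d, d, d), b * c * d * h(b, d, b))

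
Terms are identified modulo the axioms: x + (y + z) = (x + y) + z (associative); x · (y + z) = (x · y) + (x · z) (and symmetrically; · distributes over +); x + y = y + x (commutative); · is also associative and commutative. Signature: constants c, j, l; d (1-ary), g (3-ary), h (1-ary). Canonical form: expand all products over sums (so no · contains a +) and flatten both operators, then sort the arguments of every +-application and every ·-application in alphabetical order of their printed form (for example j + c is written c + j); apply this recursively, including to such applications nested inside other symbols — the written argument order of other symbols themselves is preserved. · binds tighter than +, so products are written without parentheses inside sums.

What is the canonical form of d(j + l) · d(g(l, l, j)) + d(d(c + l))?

Flatten:  d(g(l, l, j)) · d(j + l) + d(d(c + l))
Order the arguments:  d(d(c + l)) + d(g(l, l, j)) · d(j + l)

Answer: d(d(c + l)) + d(g(l, l, j)) · d(j + l)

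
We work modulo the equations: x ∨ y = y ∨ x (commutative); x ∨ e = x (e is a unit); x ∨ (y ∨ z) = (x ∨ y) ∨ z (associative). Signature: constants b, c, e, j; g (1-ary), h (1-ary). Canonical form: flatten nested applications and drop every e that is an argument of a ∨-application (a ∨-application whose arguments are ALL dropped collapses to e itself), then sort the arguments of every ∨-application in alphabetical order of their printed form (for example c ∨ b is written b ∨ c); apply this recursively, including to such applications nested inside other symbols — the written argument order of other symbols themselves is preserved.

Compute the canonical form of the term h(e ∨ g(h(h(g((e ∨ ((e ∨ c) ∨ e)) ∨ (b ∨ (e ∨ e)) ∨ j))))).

Answer: h(g(h(h(g(b ∨ c ∨ j)))))

Derivation:
Descend into:  e ∨ g(h(h(g((e ∨ ((e ∨ c) ∨ e)) ∨ (b ∨ (e ∨ e)) ∨ j))))
Inside:  g(h(h(g((e ∨ ((e ∨ c) ∨ e)) ∨ (b ∨ (e ∨ e)) ∨ j))))  →  g(h(h(g(b ∨ c ∨ j))))
Units out:  drop e
Order the arguments:  g(h(h(g(b ∨ c ∨ j))))
Put back:  h(g(h(h(g(b ∨ c ∨ j)))))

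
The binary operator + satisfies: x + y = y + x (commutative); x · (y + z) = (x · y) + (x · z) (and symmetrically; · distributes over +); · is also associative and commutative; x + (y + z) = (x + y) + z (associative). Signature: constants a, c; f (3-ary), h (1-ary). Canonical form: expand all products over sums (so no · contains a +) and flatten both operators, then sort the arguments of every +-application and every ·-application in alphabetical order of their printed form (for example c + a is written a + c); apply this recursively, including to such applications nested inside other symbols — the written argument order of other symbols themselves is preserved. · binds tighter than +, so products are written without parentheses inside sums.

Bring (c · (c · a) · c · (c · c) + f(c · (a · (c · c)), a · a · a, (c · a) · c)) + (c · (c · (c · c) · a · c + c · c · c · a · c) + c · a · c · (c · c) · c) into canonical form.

Expand:  a · c · c · c · c · c + f(a · c · c · c, a · a · a, a · c · c) + a · c · c · c · c · c + a · c · c · c · c · c + a · c · c · c · c · c
Order the arguments:  a · c · c · c · c · c + a · c · c · c · c · c + a · c · c · c · c · c + a · c · c · c · c · c + f(a · c · c · c, a · a · a, a · c · c)

Answer: a · c · c · c · c · c + a · c · c · c · c · c + a · c · c · c · c · c + a · c · c · c · c · c + f(a · c · c · c, a · a · a, a · c · c)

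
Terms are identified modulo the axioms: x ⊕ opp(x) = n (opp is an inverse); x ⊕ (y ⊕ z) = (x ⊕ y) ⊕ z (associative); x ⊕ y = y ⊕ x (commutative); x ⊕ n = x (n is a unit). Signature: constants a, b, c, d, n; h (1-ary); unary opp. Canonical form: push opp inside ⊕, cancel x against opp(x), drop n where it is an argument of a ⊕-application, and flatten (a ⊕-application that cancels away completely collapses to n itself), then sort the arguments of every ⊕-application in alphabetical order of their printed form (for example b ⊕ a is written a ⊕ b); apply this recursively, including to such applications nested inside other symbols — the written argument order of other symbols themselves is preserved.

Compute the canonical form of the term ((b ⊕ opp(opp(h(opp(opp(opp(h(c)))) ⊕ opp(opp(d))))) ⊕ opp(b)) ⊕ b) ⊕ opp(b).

Push opp inside:  distribute opp over ⊕ and collapse double opp
Cancel inverse pairs:  b cancels
Collect:  h(d ⊕ opp(h(c)))

Answer: h(d ⊕ opp(h(c)))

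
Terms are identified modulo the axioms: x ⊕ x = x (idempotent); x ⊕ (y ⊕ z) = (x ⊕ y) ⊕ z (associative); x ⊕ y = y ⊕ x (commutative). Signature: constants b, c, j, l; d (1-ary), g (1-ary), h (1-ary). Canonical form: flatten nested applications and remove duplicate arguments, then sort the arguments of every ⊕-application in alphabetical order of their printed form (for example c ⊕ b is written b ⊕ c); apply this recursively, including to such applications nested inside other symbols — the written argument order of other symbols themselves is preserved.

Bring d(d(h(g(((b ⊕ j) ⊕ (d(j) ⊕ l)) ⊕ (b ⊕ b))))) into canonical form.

Work inside:  ((b ⊕ j) ⊕ (d(j) ⊕ l)) ⊕ (b ⊕ b)
Un-nest:  b ⊕ j ⊕ d(j) ⊕ l ⊕ b ⊕ b
Deduplicate:  drop duplicate b, b
Sort:  b ⊕ d(j) ⊕ j ⊕ l
Rebuild:  d(d(h(g(b ⊕ d(j) ⊕ j ⊕ l))))

Answer: d(d(h(g(b ⊕ d(j) ⊕ j ⊕ l))))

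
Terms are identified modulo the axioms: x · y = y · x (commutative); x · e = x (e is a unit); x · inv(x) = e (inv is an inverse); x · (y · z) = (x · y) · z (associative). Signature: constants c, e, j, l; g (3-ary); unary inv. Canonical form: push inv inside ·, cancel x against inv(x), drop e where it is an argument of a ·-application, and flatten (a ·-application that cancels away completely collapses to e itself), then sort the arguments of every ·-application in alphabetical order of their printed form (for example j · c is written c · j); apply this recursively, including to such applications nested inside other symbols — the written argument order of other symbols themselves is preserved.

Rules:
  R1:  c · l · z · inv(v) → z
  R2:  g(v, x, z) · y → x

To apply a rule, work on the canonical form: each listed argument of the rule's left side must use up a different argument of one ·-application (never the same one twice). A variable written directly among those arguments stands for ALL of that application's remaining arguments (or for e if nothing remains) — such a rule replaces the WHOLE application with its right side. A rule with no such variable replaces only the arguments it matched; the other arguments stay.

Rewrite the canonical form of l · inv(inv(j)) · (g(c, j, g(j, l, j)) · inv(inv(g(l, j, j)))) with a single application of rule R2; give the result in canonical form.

Answer: j

Derivation:
Canonical form:  g(c, j, g(j, l, j)) · g(l, j, j) · j · l
Apply R2:  consuming g(c, j, g(j, l, j));  v := c, x := j, y := g(l, j, j) · j · l, z := g(j, l, j)
The extension variable absorbs all remaining arguments, so the whole application is rewritten.
Result:  j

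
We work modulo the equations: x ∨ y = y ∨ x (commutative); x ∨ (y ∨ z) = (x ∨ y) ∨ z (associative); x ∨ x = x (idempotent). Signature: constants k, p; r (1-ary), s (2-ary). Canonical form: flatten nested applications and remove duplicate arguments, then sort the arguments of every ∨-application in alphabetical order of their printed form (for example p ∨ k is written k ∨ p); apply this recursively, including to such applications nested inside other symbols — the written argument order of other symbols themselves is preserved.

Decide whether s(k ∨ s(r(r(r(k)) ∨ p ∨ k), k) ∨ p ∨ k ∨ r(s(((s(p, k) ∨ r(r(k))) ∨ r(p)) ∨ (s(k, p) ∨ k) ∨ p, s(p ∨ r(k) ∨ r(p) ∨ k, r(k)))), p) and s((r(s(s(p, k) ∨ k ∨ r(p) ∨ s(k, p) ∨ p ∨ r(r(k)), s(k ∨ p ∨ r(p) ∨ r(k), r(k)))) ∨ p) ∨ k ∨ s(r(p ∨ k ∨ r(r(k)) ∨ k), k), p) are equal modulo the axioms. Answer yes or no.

Left:  s(k ∨ s(r(r(r(k)) ∨ p ∨ k), k) ∨ p ∨ k ∨ r(s(((s(p, k) ∨ r(r(k))) ∨ r(p)) ∨ (s(k, p) ∨ k) ∨ p, s(p ∨ r(k) ∨ r(p) ∨ k, r(k)))), p)
  Work inside:  k ∨ s(r(r(r(k)) ∨ p ∨ k), k) ∨ p ∨ k ∨ r(s(((s(p, k) ∨ r(r(k))) ∨ r(p)) ∨ (s(k, p) ∨ k) ∨ p, s(p ∨ r(k) ∨ r(p) ∨ k, r(k))))
  Canonicalize subterm:  s(r(r(r(k)) ∨ p ∨ k), k)  →  s(r(k ∨ p ∨ r(r(k))), k)
  Simplify inside:  r(s(((s(p, k) ∨ r(r(k))) ∨ r(p)) ∨ (s(k, p) ∨ k) ∨ p, s(p ∨ r(k) ∨ r(p) ∨ k, r(k))))  →  r(s(k ∨ p ∨ r(p) ∨ r(r(k)) ∨ s(k, p) ∨ s(p, k), s(k ∨ p ∨ r(k) ∨ r(p), r(k))))
  Drop duplicates:  drop duplicate k
  Order the arguments:  k ∨ p ∨ r(s(k ∨ p ∨ r(p) ∨ r(r(k)) ∨ s(k, p) ∨ s(p, k), s(k ∨ p ∨ r(k) ∨ r(p), r(k)))) ∨ s(r(k ∨ p ∨ r(r(k))), k)
  Put back:  s(k ∨ p ∨ r(s(k ∨ p ∨ r(p) ∨ r(r(k)) ∨ s(k, p) ∨ s(p, k), s(k ∨ p ∨ r(k) ∨ r(p), r(k)))) ∨ s(r(k ∨ p ∨ r(r(k))), k), p)
Right:  s((r(s(s(p, k) ∨ k ∨ r(p) ∨ s(k, p) ∨ p ∨ r(r(k)), s(k ∨ p ∨ r(p) ∨ r(k), r(k)))) ∨ p) ∨ k ∨ s(r(p ∨ k ∨ r(r(k)) ∨ k), k), p)
  Work inside:  (r(s(s(p, k) ∨ k ∨ r(p) ∨ s(k, p) ∨ p ∨ r(r(k)), s(k ∨ p ∨ r(p) ∨ r(k), r(k)))) ∨ p) ∨ k ∨ s(r(p ∨ k ∨ r(r(k)) ∨ k), k)
  Un-nest:  r(s(s(p, k) ∨ k ∨ r(p) ∨ s(k, p) ∨ p ∨ r(r(k)), s(k ∨ p ∨ r(p) ∨ r(k), r(k)))) ∨ p ∨ k ∨ s(r(p ∨ k ∨ r(r(k)) ∨ k), k)
  Inside:  r(s(s(p, k) ∨ k ∨ r(p) ∨ s(k, p) ∨ p ∨ r(r(k)), s(k ∨ p ∨ r(p) ∨ r(k), r(k))))  →  r(s(k ∨ p ∨ r(p) ∨ r(r(k)) ∨ s(k, p) ∨ s(p, k), s(k ∨ p ∨ r(k) ∨ r(p), r(k))))
  Canonicalize subterm:  s(r(p ∨ k ∨ r(r(k)) ∨ k), k)  →  s(r(k ∨ p ∨ r(r(k))), k)
  Order the arguments:  k ∨ p ∨ r(s(k ∨ p ∨ r(p) ∨ r(r(k)) ∨ s(k, p) ∨ s(p, k), s(k ∨ p ∨ r(k) ∨ r(p), r(k)))) ∨ s(r(k ∨ p ∨ r(r(k))), k)
  Reassemble:  s(k ∨ p ∨ r(s(k ∨ p ∨ r(p) ∨ r(r(k)) ∨ s(k, p) ∨ s(p, k), s(k ∨ p ∨ r(k) ∨ r(p), r(k)))) ∨ s(r(k ∨ p ∨ r(r(k))), k), p)

Answer: yes — both canonical forms are s(k ∨ p ∨ r(s(k ∨ p ∨ r(p) ∨ r(r(k)) ∨ s(k, p) ∨ s(p, k), s(k ∨ p ∨ r(k) ∨ r(p), r(k)))) ∨ s(r(k ∨ p ∨ r(r(k))), k), p)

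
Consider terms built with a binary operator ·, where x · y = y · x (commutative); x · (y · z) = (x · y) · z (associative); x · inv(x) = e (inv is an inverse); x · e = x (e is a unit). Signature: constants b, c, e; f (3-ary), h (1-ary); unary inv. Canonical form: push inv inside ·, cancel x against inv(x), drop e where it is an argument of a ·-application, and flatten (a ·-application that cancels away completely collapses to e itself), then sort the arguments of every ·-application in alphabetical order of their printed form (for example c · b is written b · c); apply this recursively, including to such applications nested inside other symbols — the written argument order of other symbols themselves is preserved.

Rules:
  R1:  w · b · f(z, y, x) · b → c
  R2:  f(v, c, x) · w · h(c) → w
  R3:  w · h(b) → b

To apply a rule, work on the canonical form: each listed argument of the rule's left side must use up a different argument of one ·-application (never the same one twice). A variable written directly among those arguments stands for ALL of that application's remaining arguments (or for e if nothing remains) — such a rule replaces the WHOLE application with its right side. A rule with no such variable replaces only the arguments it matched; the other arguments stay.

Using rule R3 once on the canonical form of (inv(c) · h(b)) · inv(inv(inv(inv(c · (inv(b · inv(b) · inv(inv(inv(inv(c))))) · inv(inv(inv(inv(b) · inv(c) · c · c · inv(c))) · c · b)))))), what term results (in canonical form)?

Canonical form:  h(b) · inv(c) · inv(c)
Apply R3:  consuming h(b);  w := inv(c) · inv(c)
The extension variable absorbs all remaining arguments, so the whole application is rewritten.
Result:  b

Answer: b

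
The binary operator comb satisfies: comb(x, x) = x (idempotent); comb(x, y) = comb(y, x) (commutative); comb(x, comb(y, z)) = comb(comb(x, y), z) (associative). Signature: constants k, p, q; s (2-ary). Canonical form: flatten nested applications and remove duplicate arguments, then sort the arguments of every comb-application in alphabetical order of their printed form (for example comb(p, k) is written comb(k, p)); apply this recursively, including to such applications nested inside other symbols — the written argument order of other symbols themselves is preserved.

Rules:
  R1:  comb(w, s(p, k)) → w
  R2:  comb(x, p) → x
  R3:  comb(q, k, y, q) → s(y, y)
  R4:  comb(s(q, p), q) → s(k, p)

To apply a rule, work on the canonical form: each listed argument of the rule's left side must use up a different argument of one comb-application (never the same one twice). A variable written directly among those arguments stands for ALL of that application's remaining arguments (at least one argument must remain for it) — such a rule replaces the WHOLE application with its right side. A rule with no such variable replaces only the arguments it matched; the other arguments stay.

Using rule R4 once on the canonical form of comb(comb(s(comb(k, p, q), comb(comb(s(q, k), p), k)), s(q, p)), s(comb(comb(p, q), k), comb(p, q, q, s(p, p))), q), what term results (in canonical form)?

Answer: comb(s(comb(k, p, q), comb(k, p, s(q, k))), s(comb(k, p, q), comb(p, q, s(p, p))), s(k, p))

Derivation:
Canonical form:  comb(q, s(comb(k, p, q), comb(k, p, s(q, k))), s(comb(k, p, q), comb(p, q, s(p, p))), s(q, p))
Match R4:  consume q, s(q, p)
Giving:  comb(s(comb(k, p, q), comb(k, p, s(q, k))), s(comb(k, p, q), comb(p, q, s(p, p))), s(k, p))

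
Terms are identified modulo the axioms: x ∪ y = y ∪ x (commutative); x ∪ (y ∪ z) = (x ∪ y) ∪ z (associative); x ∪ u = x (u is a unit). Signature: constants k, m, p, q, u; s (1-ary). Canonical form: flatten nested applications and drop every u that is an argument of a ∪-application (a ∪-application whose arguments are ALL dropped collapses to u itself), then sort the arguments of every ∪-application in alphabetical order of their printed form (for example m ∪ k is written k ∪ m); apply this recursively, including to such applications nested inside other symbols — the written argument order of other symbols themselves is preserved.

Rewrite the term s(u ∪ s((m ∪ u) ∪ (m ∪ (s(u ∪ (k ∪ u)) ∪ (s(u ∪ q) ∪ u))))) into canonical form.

Focus inside:  u ∪ s((m ∪ u) ∪ (m ∪ (s(u ∪ (k ∪ u)) ∪ (s(u ∪ q) ∪ u))))
Inside:  s((m ∪ u) ∪ (m ∪ (s(u ∪ (k ∪ u)) ∪ (s(u ∪ q) ∪ u))))  →  s(m ∪ m ∪ s(k) ∪ s(q))
Unit:  drop u
Order the arguments:  s(m ∪ m ∪ s(k) ∪ s(q))
Put back:  s(s(m ∪ m ∪ s(k) ∪ s(q)))

Answer: s(s(m ∪ m ∪ s(k) ∪ s(q)))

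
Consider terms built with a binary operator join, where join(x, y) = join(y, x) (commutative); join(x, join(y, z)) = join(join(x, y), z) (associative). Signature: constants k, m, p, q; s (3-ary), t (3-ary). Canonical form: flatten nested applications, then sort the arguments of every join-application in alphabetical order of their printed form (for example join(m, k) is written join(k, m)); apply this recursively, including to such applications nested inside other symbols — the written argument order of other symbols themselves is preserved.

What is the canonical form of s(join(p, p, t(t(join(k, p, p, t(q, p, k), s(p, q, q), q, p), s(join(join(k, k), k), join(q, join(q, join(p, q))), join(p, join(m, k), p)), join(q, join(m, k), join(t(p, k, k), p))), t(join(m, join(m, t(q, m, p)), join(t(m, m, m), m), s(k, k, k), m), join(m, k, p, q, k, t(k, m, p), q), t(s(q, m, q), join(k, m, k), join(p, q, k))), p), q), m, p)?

Answer: s(join(p, p, q, t(t(join(k, p, p, p, q, s(p, q, q), t(q, p, k)), s(join(k, k, k), join(p, q, q, q), join(k, m, p, p)), join(k, m, p, q, t(p, k, k))), t(join(m, m, m, m, s(k, k, k), t(m, m, m), t(q, m, p)), join(k, k, m, p, q, q, t(k, m, p)), t(s(q, m, q), join(k, k, m), join(k, p, q))), p)), m, p)

Derivation:
Descend into:  join(p, p, t(t(join(k, p, p, t(q, p, k), s(p, q, q), q, p), s(join(join(k, k), k), join(q, join(q, join(p, q))), join(p, join(m, k), p)), join(q, join(m, k), join(t(p, k, k), p))), t(join(m, join(m, t(q, m, p)), join(t(m, m, m), m), s(k, k, k), m), join(m, k, p, q, k, t(k, m, p), q), t(s(q, m, q), join(k, m, k), join(p, q, k))), p), q)
Canonicalize subterm:  t(t(join(k, p, p, t(q, p, k), s(p, q, q), q, p), s(join(join(k, k), k), join(q, join(q, join(p, q))), join(p, join(m, k), p)), join(q, join(m, k), join(t(p, k, k), p))), t(join(m, join(m, t(q, m, p)), join(t(m, m, m), m), s(k, k, k), m), join(m, k, p, q, k, t(k, m, p), q), t(s(q, m, q), join(k, m, k), join(p, q, k))), p)  →  t(t(join(k, p, p, p, q, s(p, q, q), t(q, p, k)), s(join(k, k, k), join(p, q, q, q), join(k, m, p, p)), join(k, m, p, q, t(p, k, k))), t(join(m, m, m, m, s(k, k, k), t(m, m, m), t(q, m, p)), join(k, k, m, p, q, q, t(k, m, p)), t(s(q, m, q), join(k, k, m), join(k, p, q))), p)
Sort:  join(p, p, q, t(t(join(k, p, p, p, q, s(p, q, q), t(q, p, k)), s(join(k, k, k), join(p, q, q, q), join(k, m, p, p)), join(k, m, p, q, t(p, k, k))), t(join(m, m, m, m, s(k, k, k), t(m, m, m), t(q, m, p)), join(k, k, m, p, q, q, t(k, m, p)), t(s(q, m, q), join(k, k, m), join(k, p, q))), p))
Reassemble:  s(join(p, p, q, t(t(join(k, p, p, p, q, s(p, q, q), t(q, p, k)), s(join(k, k, k), join(p, q, q, q), join(k, m, p, p)), join(k, m, p, q, t(p, k, k))), t(join(m, m, m, m, s(k, k, k), t(m, m, m), t(q, m, p)), join(k, k, m, p, q, q, t(k, m, p)), t(s(q, m, q), join(k, k, m), join(k, p, q))), p)), m, p)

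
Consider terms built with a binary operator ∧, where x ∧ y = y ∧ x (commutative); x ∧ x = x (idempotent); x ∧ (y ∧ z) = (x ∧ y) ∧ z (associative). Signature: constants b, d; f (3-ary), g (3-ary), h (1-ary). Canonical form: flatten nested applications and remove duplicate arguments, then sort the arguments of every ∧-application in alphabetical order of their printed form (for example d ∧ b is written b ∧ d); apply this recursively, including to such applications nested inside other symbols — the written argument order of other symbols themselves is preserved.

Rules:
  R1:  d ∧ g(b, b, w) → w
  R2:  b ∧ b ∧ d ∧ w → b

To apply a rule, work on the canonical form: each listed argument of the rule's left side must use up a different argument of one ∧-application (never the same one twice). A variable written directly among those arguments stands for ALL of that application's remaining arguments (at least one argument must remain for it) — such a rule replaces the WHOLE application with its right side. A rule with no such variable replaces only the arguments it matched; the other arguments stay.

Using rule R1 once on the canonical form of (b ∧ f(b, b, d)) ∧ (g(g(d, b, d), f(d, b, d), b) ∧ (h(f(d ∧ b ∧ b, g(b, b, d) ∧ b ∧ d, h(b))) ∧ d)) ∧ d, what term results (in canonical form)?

Canonical form:  b ∧ d ∧ f(b, b, d) ∧ g(g(d, b, d), f(d, b, d), b) ∧ h(f(b ∧ d, b ∧ d ∧ g(b, b, d), h(b)))
R1 matches:  uses d, g(b, b, d);  w := d
New term:  b ∧ d ∧ f(b, b, d) ∧ g(g(d, b, d), f(d, b, d), b) ∧ h(f(b ∧ d, b ∧ d, h(b)))

Answer: b ∧ d ∧ f(b, b, d) ∧ g(g(d, b, d), f(d, b, d), b) ∧ h(f(b ∧ d, b ∧ d, h(b)))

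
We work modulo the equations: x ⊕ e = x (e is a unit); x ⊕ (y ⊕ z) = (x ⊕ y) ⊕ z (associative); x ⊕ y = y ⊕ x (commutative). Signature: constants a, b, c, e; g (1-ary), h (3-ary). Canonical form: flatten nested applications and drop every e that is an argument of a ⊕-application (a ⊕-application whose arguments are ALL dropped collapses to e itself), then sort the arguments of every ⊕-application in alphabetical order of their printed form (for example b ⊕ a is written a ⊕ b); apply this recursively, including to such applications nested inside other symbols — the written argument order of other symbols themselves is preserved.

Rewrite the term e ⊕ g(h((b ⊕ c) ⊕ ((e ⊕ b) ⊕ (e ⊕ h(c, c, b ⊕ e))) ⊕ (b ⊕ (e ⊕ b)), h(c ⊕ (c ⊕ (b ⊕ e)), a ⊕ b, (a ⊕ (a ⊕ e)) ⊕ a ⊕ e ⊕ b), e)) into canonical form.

Answer: g(h(b ⊕ b ⊕ b ⊕ b ⊕ c ⊕ h(c, c, b), h(b ⊕ c ⊕ c, a ⊕ b, a ⊕ a ⊕ a ⊕ b), e))

Derivation:
Inside:  g(h((b ⊕ c) ⊕ ((e ⊕ b) ⊕ (e ⊕ h(c, c, b ⊕ e))) ⊕ (b ⊕ (e ⊕ b)), h(c ⊕ (c ⊕ (b ⊕ e)), a ⊕ b, (a ⊕ (a ⊕ e)) ⊕ a ⊕ e ⊕ b), e))  →  g(h(b ⊕ b ⊕ b ⊕ b ⊕ c ⊕ h(c, c, b), h(b ⊕ c ⊕ c, a ⊕ b, a ⊕ a ⊕ a ⊕ b), e))
Units out:  drop e
Order the arguments:  g(h(b ⊕ b ⊕ b ⊕ b ⊕ c ⊕ h(c, c, b), h(b ⊕ c ⊕ c, a ⊕ b, a ⊕ a ⊕ a ⊕ b), e))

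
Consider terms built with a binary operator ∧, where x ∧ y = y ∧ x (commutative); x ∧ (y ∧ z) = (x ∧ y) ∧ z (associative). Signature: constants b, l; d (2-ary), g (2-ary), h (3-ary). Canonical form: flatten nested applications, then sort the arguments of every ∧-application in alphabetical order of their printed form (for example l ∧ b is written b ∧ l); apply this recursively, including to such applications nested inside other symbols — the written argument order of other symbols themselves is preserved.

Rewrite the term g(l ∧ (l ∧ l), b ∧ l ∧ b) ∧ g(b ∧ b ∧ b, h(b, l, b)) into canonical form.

Answer: g(b ∧ b ∧ b, h(b, l, b)) ∧ g(l ∧ l ∧ l, b ∧ b ∧ l)

Derivation:
Canonicalize subterm:  g(l ∧ (l ∧ l), b ∧ l ∧ b)  →  g(l ∧ l ∧ l, b ∧ b ∧ l)
Sort arguments:  g(b ∧ b ∧ b, h(b, l, b)) ∧ g(l ∧ l ∧ l, b ∧ b ∧ l)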